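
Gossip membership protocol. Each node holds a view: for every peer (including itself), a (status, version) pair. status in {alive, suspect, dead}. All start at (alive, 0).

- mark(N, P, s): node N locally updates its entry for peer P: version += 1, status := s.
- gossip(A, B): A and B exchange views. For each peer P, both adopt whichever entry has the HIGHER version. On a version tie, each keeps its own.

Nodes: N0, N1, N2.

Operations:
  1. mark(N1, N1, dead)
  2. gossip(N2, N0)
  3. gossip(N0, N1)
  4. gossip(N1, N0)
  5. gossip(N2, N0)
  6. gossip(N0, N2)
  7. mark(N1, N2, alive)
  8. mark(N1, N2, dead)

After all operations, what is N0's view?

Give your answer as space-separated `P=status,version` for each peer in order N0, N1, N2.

Answer: N0=alive,0 N1=dead,1 N2=alive,0

Derivation:
Op 1: N1 marks N1=dead -> (dead,v1)
Op 2: gossip N2<->N0 -> N2.N0=(alive,v0) N2.N1=(alive,v0) N2.N2=(alive,v0) | N0.N0=(alive,v0) N0.N1=(alive,v0) N0.N2=(alive,v0)
Op 3: gossip N0<->N1 -> N0.N0=(alive,v0) N0.N1=(dead,v1) N0.N2=(alive,v0) | N1.N0=(alive,v0) N1.N1=(dead,v1) N1.N2=(alive,v0)
Op 4: gossip N1<->N0 -> N1.N0=(alive,v0) N1.N1=(dead,v1) N1.N2=(alive,v0) | N0.N0=(alive,v0) N0.N1=(dead,v1) N0.N2=(alive,v0)
Op 5: gossip N2<->N0 -> N2.N0=(alive,v0) N2.N1=(dead,v1) N2.N2=(alive,v0) | N0.N0=(alive,v0) N0.N1=(dead,v1) N0.N2=(alive,v0)
Op 6: gossip N0<->N2 -> N0.N0=(alive,v0) N0.N1=(dead,v1) N0.N2=(alive,v0) | N2.N0=(alive,v0) N2.N1=(dead,v1) N2.N2=(alive,v0)
Op 7: N1 marks N2=alive -> (alive,v1)
Op 8: N1 marks N2=dead -> (dead,v2)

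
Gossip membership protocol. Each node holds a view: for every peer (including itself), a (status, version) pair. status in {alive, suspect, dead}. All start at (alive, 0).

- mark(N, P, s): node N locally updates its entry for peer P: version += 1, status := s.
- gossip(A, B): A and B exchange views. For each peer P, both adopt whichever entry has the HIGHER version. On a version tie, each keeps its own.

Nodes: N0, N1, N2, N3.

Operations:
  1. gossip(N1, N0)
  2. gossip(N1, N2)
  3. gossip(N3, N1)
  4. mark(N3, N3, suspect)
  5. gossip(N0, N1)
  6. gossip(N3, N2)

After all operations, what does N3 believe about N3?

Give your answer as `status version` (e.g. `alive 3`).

Op 1: gossip N1<->N0 -> N1.N0=(alive,v0) N1.N1=(alive,v0) N1.N2=(alive,v0) N1.N3=(alive,v0) | N0.N0=(alive,v0) N0.N1=(alive,v0) N0.N2=(alive,v0) N0.N3=(alive,v0)
Op 2: gossip N1<->N2 -> N1.N0=(alive,v0) N1.N1=(alive,v0) N1.N2=(alive,v0) N1.N3=(alive,v0) | N2.N0=(alive,v0) N2.N1=(alive,v0) N2.N2=(alive,v0) N2.N3=(alive,v0)
Op 3: gossip N3<->N1 -> N3.N0=(alive,v0) N3.N1=(alive,v0) N3.N2=(alive,v0) N3.N3=(alive,v0) | N1.N0=(alive,v0) N1.N1=(alive,v0) N1.N2=(alive,v0) N1.N3=(alive,v0)
Op 4: N3 marks N3=suspect -> (suspect,v1)
Op 5: gossip N0<->N1 -> N0.N0=(alive,v0) N0.N1=(alive,v0) N0.N2=(alive,v0) N0.N3=(alive,v0) | N1.N0=(alive,v0) N1.N1=(alive,v0) N1.N2=(alive,v0) N1.N3=(alive,v0)
Op 6: gossip N3<->N2 -> N3.N0=(alive,v0) N3.N1=(alive,v0) N3.N2=(alive,v0) N3.N3=(suspect,v1) | N2.N0=(alive,v0) N2.N1=(alive,v0) N2.N2=(alive,v0) N2.N3=(suspect,v1)

Answer: suspect 1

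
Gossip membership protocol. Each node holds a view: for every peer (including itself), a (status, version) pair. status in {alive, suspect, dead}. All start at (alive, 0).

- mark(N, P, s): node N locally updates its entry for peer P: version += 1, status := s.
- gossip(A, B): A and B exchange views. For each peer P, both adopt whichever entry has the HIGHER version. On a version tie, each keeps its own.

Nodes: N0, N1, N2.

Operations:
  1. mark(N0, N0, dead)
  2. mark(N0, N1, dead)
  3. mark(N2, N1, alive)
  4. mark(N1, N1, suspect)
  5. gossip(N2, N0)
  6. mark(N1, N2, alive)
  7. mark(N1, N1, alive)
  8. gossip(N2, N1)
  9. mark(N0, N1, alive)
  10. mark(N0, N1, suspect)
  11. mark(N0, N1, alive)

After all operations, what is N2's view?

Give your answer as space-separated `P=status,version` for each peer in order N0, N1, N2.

Answer: N0=dead,1 N1=alive,2 N2=alive,1

Derivation:
Op 1: N0 marks N0=dead -> (dead,v1)
Op 2: N0 marks N1=dead -> (dead,v1)
Op 3: N2 marks N1=alive -> (alive,v1)
Op 4: N1 marks N1=suspect -> (suspect,v1)
Op 5: gossip N2<->N0 -> N2.N0=(dead,v1) N2.N1=(alive,v1) N2.N2=(alive,v0) | N0.N0=(dead,v1) N0.N1=(dead,v1) N0.N2=(alive,v0)
Op 6: N1 marks N2=alive -> (alive,v1)
Op 7: N1 marks N1=alive -> (alive,v2)
Op 8: gossip N2<->N1 -> N2.N0=(dead,v1) N2.N1=(alive,v2) N2.N2=(alive,v1) | N1.N0=(dead,v1) N1.N1=(alive,v2) N1.N2=(alive,v1)
Op 9: N0 marks N1=alive -> (alive,v2)
Op 10: N0 marks N1=suspect -> (suspect,v3)
Op 11: N0 marks N1=alive -> (alive,v4)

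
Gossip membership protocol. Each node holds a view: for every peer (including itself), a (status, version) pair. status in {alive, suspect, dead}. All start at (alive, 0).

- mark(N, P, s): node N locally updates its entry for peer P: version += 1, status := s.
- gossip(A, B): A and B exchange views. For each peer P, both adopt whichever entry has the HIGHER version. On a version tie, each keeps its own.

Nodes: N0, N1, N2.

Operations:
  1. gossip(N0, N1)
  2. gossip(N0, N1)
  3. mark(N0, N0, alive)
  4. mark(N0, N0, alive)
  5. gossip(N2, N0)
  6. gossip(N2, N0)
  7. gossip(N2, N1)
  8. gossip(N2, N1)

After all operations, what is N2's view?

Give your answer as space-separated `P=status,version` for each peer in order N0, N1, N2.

Op 1: gossip N0<->N1 -> N0.N0=(alive,v0) N0.N1=(alive,v0) N0.N2=(alive,v0) | N1.N0=(alive,v0) N1.N1=(alive,v0) N1.N2=(alive,v0)
Op 2: gossip N0<->N1 -> N0.N0=(alive,v0) N0.N1=(alive,v0) N0.N2=(alive,v0) | N1.N0=(alive,v0) N1.N1=(alive,v0) N1.N2=(alive,v0)
Op 3: N0 marks N0=alive -> (alive,v1)
Op 4: N0 marks N0=alive -> (alive,v2)
Op 5: gossip N2<->N0 -> N2.N0=(alive,v2) N2.N1=(alive,v0) N2.N2=(alive,v0) | N0.N0=(alive,v2) N0.N1=(alive,v0) N0.N2=(alive,v0)
Op 6: gossip N2<->N0 -> N2.N0=(alive,v2) N2.N1=(alive,v0) N2.N2=(alive,v0) | N0.N0=(alive,v2) N0.N1=(alive,v0) N0.N2=(alive,v0)
Op 7: gossip N2<->N1 -> N2.N0=(alive,v2) N2.N1=(alive,v0) N2.N2=(alive,v0) | N1.N0=(alive,v2) N1.N1=(alive,v0) N1.N2=(alive,v0)
Op 8: gossip N2<->N1 -> N2.N0=(alive,v2) N2.N1=(alive,v0) N2.N2=(alive,v0) | N1.N0=(alive,v2) N1.N1=(alive,v0) N1.N2=(alive,v0)

Answer: N0=alive,2 N1=alive,0 N2=alive,0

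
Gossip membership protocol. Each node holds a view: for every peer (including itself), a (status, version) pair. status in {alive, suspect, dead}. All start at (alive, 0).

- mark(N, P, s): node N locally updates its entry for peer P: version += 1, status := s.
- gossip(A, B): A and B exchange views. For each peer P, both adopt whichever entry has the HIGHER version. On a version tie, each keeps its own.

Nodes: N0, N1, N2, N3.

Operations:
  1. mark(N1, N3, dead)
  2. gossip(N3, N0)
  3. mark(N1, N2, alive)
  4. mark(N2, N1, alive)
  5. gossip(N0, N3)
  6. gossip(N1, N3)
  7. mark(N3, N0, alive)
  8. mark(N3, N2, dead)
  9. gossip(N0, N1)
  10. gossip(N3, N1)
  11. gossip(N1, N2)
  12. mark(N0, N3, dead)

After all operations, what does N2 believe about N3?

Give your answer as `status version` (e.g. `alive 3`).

Answer: dead 1

Derivation:
Op 1: N1 marks N3=dead -> (dead,v1)
Op 2: gossip N3<->N0 -> N3.N0=(alive,v0) N3.N1=(alive,v0) N3.N2=(alive,v0) N3.N3=(alive,v0) | N0.N0=(alive,v0) N0.N1=(alive,v0) N0.N2=(alive,v0) N0.N3=(alive,v0)
Op 3: N1 marks N2=alive -> (alive,v1)
Op 4: N2 marks N1=alive -> (alive,v1)
Op 5: gossip N0<->N3 -> N0.N0=(alive,v0) N0.N1=(alive,v0) N0.N2=(alive,v0) N0.N3=(alive,v0) | N3.N0=(alive,v0) N3.N1=(alive,v0) N3.N2=(alive,v0) N3.N3=(alive,v0)
Op 6: gossip N1<->N3 -> N1.N0=(alive,v0) N1.N1=(alive,v0) N1.N2=(alive,v1) N1.N3=(dead,v1) | N3.N0=(alive,v0) N3.N1=(alive,v0) N3.N2=(alive,v1) N3.N3=(dead,v1)
Op 7: N3 marks N0=alive -> (alive,v1)
Op 8: N3 marks N2=dead -> (dead,v2)
Op 9: gossip N0<->N1 -> N0.N0=(alive,v0) N0.N1=(alive,v0) N0.N2=(alive,v1) N0.N3=(dead,v1) | N1.N0=(alive,v0) N1.N1=(alive,v0) N1.N2=(alive,v1) N1.N3=(dead,v1)
Op 10: gossip N3<->N1 -> N3.N0=(alive,v1) N3.N1=(alive,v0) N3.N2=(dead,v2) N3.N3=(dead,v1) | N1.N0=(alive,v1) N1.N1=(alive,v0) N1.N2=(dead,v2) N1.N3=(dead,v1)
Op 11: gossip N1<->N2 -> N1.N0=(alive,v1) N1.N1=(alive,v1) N1.N2=(dead,v2) N1.N3=(dead,v1) | N2.N0=(alive,v1) N2.N1=(alive,v1) N2.N2=(dead,v2) N2.N3=(dead,v1)
Op 12: N0 marks N3=dead -> (dead,v2)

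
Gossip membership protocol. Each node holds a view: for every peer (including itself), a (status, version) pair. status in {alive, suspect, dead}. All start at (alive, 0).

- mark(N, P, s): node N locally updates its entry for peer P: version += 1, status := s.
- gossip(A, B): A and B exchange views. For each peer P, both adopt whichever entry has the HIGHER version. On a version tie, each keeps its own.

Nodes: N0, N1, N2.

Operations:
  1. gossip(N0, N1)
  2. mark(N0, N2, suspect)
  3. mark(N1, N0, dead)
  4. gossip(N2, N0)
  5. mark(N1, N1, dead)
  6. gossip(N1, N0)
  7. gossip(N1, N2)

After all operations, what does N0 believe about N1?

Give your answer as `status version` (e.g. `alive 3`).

Op 1: gossip N0<->N1 -> N0.N0=(alive,v0) N0.N1=(alive,v0) N0.N2=(alive,v0) | N1.N0=(alive,v0) N1.N1=(alive,v0) N1.N2=(alive,v0)
Op 2: N0 marks N2=suspect -> (suspect,v1)
Op 3: N1 marks N0=dead -> (dead,v1)
Op 4: gossip N2<->N0 -> N2.N0=(alive,v0) N2.N1=(alive,v0) N2.N2=(suspect,v1) | N0.N0=(alive,v0) N0.N1=(alive,v0) N0.N2=(suspect,v1)
Op 5: N1 marks N1=dead -> (dead,v1)
Op 6: gossip N1<->N0 -> N1.N0=(dead,v1) N1.N1=(dead,v1) N1.N2=(suspect,v1) | N0.N0=(dead,v1) N0.N1=(dead,v1) N0.N2=(suspect,v1)
Op 7: gossip N1<->N2 -> N1.N0=(dead,v1) N1.N1=(dead,v1) N1.N2=(suspect,v1) | N2.N0=(dead,v1) N2.N1=(dead,v1) N2.N2=(suspect,v1)

Answer: dead 1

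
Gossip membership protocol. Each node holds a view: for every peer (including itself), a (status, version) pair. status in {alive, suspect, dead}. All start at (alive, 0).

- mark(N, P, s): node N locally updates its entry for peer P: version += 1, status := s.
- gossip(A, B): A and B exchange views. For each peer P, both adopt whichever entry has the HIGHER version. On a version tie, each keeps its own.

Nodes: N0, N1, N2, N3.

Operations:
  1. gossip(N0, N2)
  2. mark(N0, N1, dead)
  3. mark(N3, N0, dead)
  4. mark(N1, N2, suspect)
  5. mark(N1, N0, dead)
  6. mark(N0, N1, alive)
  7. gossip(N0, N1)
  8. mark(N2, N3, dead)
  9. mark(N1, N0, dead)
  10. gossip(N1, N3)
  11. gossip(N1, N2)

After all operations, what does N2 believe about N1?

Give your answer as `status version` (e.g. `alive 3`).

Op 1: gossip N0<->N2 -> N0.N0=(alive,v0) N0.N1=(alive,v0) N0.N2=(alive,v0) N0.N3=(alive,v0) | N2.N0=(alive,v0) N2.N1=(alive,v0) N2.N2=(alive,v0) N2.N3=(alive,v0)
Op 2: N0 marks N1=dead -> (dead,v1)
Op 3: N3 marks N0=dead -> (dead,v1)
Op 4: N1 marks N2=suspect -> (suspect,v1)
Op 5: N1 marks N0=dead -> (dead,v1)
Op 6: N0 marks N1=alive -> (alive,v2)
Op 7: gossip N0<->N1 -> N0.N0=(dead,v1) N0.N1=(alive,v2) N0.N2=(suspect,v1) N0.N3=(alive,v0) | N1.N0=(dead,v1) N1.N1=(alive,v2) N1.N2=(suspect,v1) N1.N3=(alive,v0)
Op 8: N2 marks N3=dead -> (dead,v1)
Op 9: N1 marks N0=dead -> (dead,v2)
Op 10: gossip N1<->N3 -> N1.N0=(dead,v2) N1.N1=(alive,v2) N1.N2=(suspect,v1) N1.N3=(alive,v0) | N3.N0=(dead,v2) N3.N1=(alive,v2) N3.N2=(suspect,v1) N3.N3=(alive,v0)
Op 11: gossip N1<->N2 -> N1.N0=(dead,v2) N1.N1=(alive,v2) N1.N2=(suspect,v1) N1.N3=(dead,v1) | N2.N0=(dead,v2) N2.N1=(alive,v2) N2.N2=(suspect,v1) N2.N3=(dead,v1)

Answer: alive 2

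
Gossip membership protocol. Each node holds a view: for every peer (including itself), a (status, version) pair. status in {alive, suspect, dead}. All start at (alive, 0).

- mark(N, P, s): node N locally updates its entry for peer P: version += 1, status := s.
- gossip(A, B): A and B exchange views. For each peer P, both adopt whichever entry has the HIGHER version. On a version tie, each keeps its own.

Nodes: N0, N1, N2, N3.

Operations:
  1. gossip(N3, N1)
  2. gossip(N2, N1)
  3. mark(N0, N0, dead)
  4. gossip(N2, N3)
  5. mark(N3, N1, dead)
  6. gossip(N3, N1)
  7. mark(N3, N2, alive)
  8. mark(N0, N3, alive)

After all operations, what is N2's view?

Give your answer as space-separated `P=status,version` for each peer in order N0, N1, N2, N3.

Answer: N0=alive,0 N1=alive,0 N2=alive,0 N3=alive,0

Derivation:
Op 1: gossip N3<->N1 -> N3.N0=(alive,v0) N3.N1=(alive,v0) N3.N2=(alive,v0) N3.N3=(alive,v0) | N1.N0=(alive,v0) N1.N1=(alive,v0) N1.N2=(alive,v0) N1.N3=(alive,v0)
Op 2: gossip N2<->N1 -> N2.N0=(alive,v0) N2.N1=(alive,v0) N2.N2=(alive,v0) N2.N3=(alive,v0) | N1.N0=(alive,v0) N1.N1=(alive,v0) N1.N2=(alive,v0) N1.N3=(alive,v0)
Op 3: N0 marks N0=dead -> (dead,v1)
Op 4: gossip N2<->N3 -> N2.N0=(alive,v0) N2.N1=(alive,v0) N2.N2=(alive,v0) N2.N3=(alive,v0) | N3.N0=(alive,v0) N3.N1=(alive,v0) N3.N2=(alive,v0) N3.N3=(alive,v0)
Op 5: N3 marks N1=dead -> (dead,v1)
Op 6: gossip N3<->N1 -> N3.N0=(alive,v0) N3.N1=(dead,v1) N3.N2=(alive,v0) N3.N3=(alive,v0) | N1.N0=(alive,v0) N1.N1=(dead,v1) N1.N2=(alive,v0) N1.N3=(alive,v0)
Op 7: N3 marks N2=alive -> (alive,v1)
Op 8: N0 marks N3=alive -> (alive,v1)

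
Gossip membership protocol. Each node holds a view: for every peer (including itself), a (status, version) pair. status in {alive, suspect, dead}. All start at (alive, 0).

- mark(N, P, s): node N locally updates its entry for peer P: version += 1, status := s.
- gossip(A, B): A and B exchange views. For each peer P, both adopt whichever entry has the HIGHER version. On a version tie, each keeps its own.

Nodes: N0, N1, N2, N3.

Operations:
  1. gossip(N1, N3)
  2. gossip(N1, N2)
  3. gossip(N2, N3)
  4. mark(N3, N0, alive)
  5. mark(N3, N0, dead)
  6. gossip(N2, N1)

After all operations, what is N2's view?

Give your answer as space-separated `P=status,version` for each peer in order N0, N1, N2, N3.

Answer: N0=alive,0 N1=alive,0 N2=alive,0 N3=alive,0

Derivation:
Op 1: gossip N1<->N3 -> N1.N0=(alive,v0) N1.N1=(alive,v0) N1.N2=(alive,v0) N1.N3=(alive,v0) | N3.N0=(alive,v0) N3.N1=(alive,v0) N3.N2=(alive,v0) N3.N3=(alive,v0)
Op 2: gossip N1<->N2 -> N1.N0=(alive,v0) N1.N1=(alive,v0) N1.N2=(alive,v0) N1.N3=(alive,v0) | N2.N0=(alive,v0) N2.N1=(alive,v0) N2.N2=(alive,v0) N2.N3=(alive,v0)
Op 3: gossip N2<->N3 -> N2.N0=(alive,v0) N2.N1=(alive,v0) N2.N2=(alive,v0) N2.N3=(alive,v0) | N3.N0=(alive,v0) N3.N1=(alive,v0) N3.N2=(alive,v0) N3.N3=(alive,v0)
Op 4: N3 marks N0=alive -> (alive,v1)
Op 5: N3 marks N0=dead -> (dead,v2)
Op 6: gossip N2<->N1 -> N2.N0=(alive,v0) N2.N1=(alive,v0) N2.N2=(alive,v0) N2.N3=(alive,v0) | N1.N0=(alive,v0) N1.N1=(alive,v0) N1.N2=(alive,v0) N1.N3=(alive,v0)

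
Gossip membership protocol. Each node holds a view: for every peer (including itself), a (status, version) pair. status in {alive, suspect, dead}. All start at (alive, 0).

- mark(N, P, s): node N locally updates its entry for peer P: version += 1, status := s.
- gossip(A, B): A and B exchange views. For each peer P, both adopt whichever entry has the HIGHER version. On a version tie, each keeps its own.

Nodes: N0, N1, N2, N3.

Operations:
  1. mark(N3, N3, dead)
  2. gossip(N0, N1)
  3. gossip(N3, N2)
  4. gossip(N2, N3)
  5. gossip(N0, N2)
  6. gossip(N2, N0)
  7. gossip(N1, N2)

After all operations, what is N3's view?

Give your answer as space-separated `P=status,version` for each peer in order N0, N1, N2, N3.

Answer: N0=alive,0 N1=alive,0 N2=alive,0 N3=dead,1

Derivation:
Op 1: N3 marks N3=dead -> (dead,v1)
Op 2: gossip N0<->N1 -> N0.N0=(alive,v0) N0.N1=(alive,v0) N0.N2=(alive,v0) N0.N3=(alive,v0) | N1.N0=(alive,v0) N1.N1=(alive,v0) N1.N2=(alive,v0) N1.N3=(alive,v0)
Op 3: gossip N3<->N2 -> N3.N0=(alive,v0) N3.N1=(alive,v0) N3.N2=(alive,v0) N3.N3=(dead,v1) | N2.N0=(alive,v0) N2.N1=(alive,v0) N2.N2=(alive,v0) N2.N3=(dead,v1)
Op 4: gossip N2<->N3 -> N2.N0=(alive,v0) N2.N1=(alive,v0) N2.N2=(alive,v0) N2.N3=(dead,v1) | N3.N0=(alive,v0) N3.N1=(alive,v0) N3.N2=(alive,v0) N3.N3=(dead,v1)
Op 5: gossip N0<->N2 -> N0.N0=(alive,v0) N0.N1=(alive,v0) N0.N2=(alive,v0) N0.N3=(dead,v1) | N2.N0=(alive,v0) N2.N1=(alive,v0) N2.N2=(alive,v0) N2.N3=(dead,v1)
Op 6: gossip N2<->N0 -> N2.N0=(alive,v0) N2.N1=(alive,v0) N2.N2=(alive,v0) N2.N3=(dead,v1) | N0.N0=(alive,v0) N0.N1=(alive,v0) N0.N2=(alive,v0) N0.N3=(dead,v1)
Op 7: gossip N1<->N2 -> N1.N0=(alive,v0) N1.N1=(alive,v0) N1.N2=(alive,v0) N1.N3=(dead,v1) | N2.N0=(alive,v0) N2.N1=(alive,v0) N2.N2=(alive,v0) N2.N3=(dead,v1)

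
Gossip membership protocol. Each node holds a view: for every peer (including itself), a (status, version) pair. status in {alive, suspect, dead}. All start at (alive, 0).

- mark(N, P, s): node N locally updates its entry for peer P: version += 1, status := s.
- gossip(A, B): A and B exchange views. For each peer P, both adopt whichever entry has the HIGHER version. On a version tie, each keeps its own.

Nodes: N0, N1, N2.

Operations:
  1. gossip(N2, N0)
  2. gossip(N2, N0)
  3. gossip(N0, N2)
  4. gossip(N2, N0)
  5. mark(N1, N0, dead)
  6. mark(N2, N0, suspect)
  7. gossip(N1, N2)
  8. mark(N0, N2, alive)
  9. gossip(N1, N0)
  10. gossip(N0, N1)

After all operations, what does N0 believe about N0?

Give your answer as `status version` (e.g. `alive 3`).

Answer: dead 1

Derivation:
Op 1: gossip N2<->N0 -> N2.N0=(alive,v0) N2.N1=(alive,v0) N2.N2=(alive,v0) | N0.N0=(alive,v0) N0.N1=(alive,v0) N0.N2=(alive,v0)
Op 2: gossip N2<->N0 -> N2.N0=(alive,v0) N2.N1=(alive,v0) N2.N2=(alive,v0) | N0.N0=(alive,v0) N0.N1=(alive,v0) N0.N2=(alive,v0)
Op 3: gossip N0<->N2 -> N0.N0=(alive,v0) N0.N1=(alive,v0) N0.N2=(alive,v0) | N2.N0=(alive,v0) N2.N1=(alive,v0) N2.N2=(alive,v0)
Op 4: gossip N2<->N0 -> N2.N0=(alive,v0) N2.N1=(alive,v0) N2.N2=(alive,v0) | N0.N0=(alive,v0) N0.N1=(alive,v0) N0.N2=(alive,v0)
Op 5: N1 marks N0=dead -> (dead,v1)
Op 6: N2 marks N0=suspect -> (suspect,v1)
Op 7: gossip N1<->N2 -> N1.N0=(dead,v1) N1.N1=(alive,v0) N1.N2=(alive,v0) | N2.N0=(suspect,v1) N2.N1=(alive,v0) N2.N2=(alive,v0)
Op 8: N0 marks N2=alive -> (alive,v1)
Op 9: gossip N1<->N0 -> N1.N0=(dead,v1) N1.N1=(alive,v0) N1.N2=(alive,v1) | N0.N0=(dead,v1) N0.N1=(alive,v0) N0.N2=(alive,v1)
Op 10: gossip N0<->N1 -> N0.N0=(dead,v1) N0.N1=(alive,v0) N0.N2=(alive,v1) | N1.N0=(dead,v1) N1.N1=(alive,v0) N1.N2=(alive,v1)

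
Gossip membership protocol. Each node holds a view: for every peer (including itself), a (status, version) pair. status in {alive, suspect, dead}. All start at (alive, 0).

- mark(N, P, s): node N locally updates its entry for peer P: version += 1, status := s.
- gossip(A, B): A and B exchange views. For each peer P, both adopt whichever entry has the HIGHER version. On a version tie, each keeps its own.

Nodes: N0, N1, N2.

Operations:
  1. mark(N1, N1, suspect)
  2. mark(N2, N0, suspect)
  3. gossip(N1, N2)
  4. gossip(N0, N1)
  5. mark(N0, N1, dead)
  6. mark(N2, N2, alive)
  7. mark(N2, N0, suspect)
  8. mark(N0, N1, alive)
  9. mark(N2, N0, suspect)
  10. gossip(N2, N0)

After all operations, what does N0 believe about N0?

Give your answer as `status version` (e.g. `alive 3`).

Op 1: N1 marks N1=suspect -> (suspect,v1)
Op 2: N2 marks N0=suspect -> (suspect,v1)
Op 3: gossip N1<->N2 -> N1.N0=(suspect,v1) N1.N1=(suspect,v1) N1.N2=(alive,v0) | N2.N0=(suspect,v1) N2.N1=(suspect,v1) N2.N2=(alive,v0)
Op 4: gossip N0<->N1 -> N0.N0=(suspect,v1) N0.N1=(suspect,v1) N0.N2=(alive,v0) | N1.N0=(suspect,v1) N1.N1=(suspect,v1) N1.N2=(alive,v0)
Op 5: N0 marks N1=dead -> (dead,v2)
Op 6: N2 marks N2=alive -> (alive,v1)
Op 7: N2 marks N0=suspect -> (suspect,v2)
Op 8: N0 marks N1=alive -> (alive,v3)
Op 9: N2 marks N0=suspect -> (suspect,v3)
Op 10: gossip N2<->N0 -> N2.N0=(suspect,v3) N2.N1=(alive,v3) N2.N2=(alive,v1) | N0.N0=(suspect,v3) N0.N1=(alive,v3) N0.N2=(alive,v1)

Answer: suspect 3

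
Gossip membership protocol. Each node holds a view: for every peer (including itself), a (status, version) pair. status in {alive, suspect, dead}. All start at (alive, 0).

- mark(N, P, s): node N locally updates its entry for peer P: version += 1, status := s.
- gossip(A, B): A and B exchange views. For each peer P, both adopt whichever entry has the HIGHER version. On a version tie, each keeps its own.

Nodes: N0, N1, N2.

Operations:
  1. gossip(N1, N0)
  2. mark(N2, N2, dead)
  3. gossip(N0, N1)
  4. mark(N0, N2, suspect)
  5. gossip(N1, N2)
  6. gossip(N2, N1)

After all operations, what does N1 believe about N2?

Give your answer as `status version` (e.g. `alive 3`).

Op 1: gossip N1<->N0 -> N1.N0=(alive,v0) N1.N1=(alive,v0) N1.N2=(alive,v0) | N0.N0=(alive,v0) N0.N1=(alive,v0) N0.N2=(alive,v0)
Op 2: N2 marks N2=dead -> (dead,v1)
Op 3: gossip N0<->N1 -> N0.N0=(alive,v0) N0.N1=(alive,v0) N0.N2=(alive,v0) | N1.N0=(alive,v0) N1.N1=(alive,v0) N1.N2=(alive,v0)
Op 4: N0 marks N2=suspect -> (suspect,v1)
Op 5: gossip N1<->N2 -> N1.N0=(alive,v0) N1.N1=(alive,v0) N1.N2=(dead,v1) | N2.N0=(alive,v0) N2.N1=(alive,v0) N2.N2=(dead,v1)
Op 6: gossip N2<->N1 -> N2.N0=(alive,v0) N2.N1=(alive,v0) N2.N2=(dead,v1) | N1.N0=(alive,v0) N1.N1=(alive,v0) N1.N2=(dead,v1)

Answer: dead 1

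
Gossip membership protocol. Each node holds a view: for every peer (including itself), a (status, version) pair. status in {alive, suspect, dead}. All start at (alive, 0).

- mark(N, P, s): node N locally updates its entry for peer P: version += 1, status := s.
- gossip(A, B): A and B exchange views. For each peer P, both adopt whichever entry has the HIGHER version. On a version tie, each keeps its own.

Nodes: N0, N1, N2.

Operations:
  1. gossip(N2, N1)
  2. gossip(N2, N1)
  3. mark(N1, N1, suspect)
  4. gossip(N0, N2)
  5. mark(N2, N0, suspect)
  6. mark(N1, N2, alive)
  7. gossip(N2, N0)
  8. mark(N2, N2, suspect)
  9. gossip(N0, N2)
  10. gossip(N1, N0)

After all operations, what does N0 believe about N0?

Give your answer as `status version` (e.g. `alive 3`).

Op 1: gossip N2<->N1 -> N2.N0=(alive,v0) N2.N1=(alive,v0) N2.N2=(alive,v0) | N1.N0=(alive,v0) N1.N1=(alive,v0) N1.N2=(alive,v0)
Op 2: gossip N2<->N1 -> N2.N0=(alive,v0) N2.N1=(alive,v0) N2.N2=(alive,v0) | N1.N0=(alive,v0) N1.N1=(alive,v0) N1.N2=(alive,v0)
Op 3: N1 marks N1=suspect -> (suspect,v1)
Op 4: gossip N0<->N2 -> N0.N0=(alive,v0) N0.N1=(alive,v0) N0.N2=(alive,v0) | N2.N0=(alive,v0) N2.N1=(alive,v0) N2.N2=(alive,v0)
Op 5: N2 marks N0=suspect -> (suspect,v1)
Op 6: N1 marks N2=alive -> (alive,v1)
Op 7: gossip N2<->N0 -> N2.N0=(suspect,v1) N2.N1=(alive,v0) N2.N2=(alive,v0) | N0.N0=(suspect,v1) N0.N1=(alive,v0) N0.N2=(alive,v0)
Op 8: N2 marks N2=suspect -> (suspect,v1)
Op 9: gossip N0<->N2 -> N0.N0=(suspect,v1) N0.N1=(alive,v0) N0.N2=(suspect,v1) | N2.N0=(suspect,v1) N2.N1=(alive,v0) N2.N2=(suspect,v1)
Op 10: gossip N1<->N0 -> N1.N0=(suspect,v1) N1.N1=(suspect,v1) N1.N2=(alive,v1) | N0.N0=(suspect,v1) N0.N1=(suspect,v1) N0.N2=(suspect,v1)

Answer: suspect 1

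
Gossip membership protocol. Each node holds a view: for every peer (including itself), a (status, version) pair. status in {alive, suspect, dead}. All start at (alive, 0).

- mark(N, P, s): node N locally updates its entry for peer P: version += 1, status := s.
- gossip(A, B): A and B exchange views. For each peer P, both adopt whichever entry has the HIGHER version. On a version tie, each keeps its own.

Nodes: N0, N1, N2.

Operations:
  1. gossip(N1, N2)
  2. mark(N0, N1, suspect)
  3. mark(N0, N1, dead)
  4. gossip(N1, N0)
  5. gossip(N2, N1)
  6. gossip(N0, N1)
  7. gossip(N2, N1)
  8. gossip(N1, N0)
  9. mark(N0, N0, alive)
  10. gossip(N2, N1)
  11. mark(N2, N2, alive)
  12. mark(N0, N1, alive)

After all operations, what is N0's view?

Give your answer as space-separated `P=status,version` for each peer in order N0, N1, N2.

Answer: N0=alive,1 N1=alive,3 N2=alive,0

Derivation:
Op 1: gossip N1<->N2 -> N1.N0=(alive,v0) N1.N1=(alive,v0) N1.N2=(alive,v0) | N2.N0=(alive,v0) N2.N1=(alive,v0) N2.N2=(alive,v0)
Op 2: N0 marks N1=suspect -> (suspect,v1)
Op 3: N0 marks N1=dead -> (dead,v2)
Op 4: gossip N1<->N0 -> N1.N0=(alive,v0) N1.N1=(dead,v2) N1.N2=(alive,v0) | N0.N0=(alive,v0) N0.N1=(dead,v2) N0.N2=(alive,v0)
Op 5: gossip N2<->N1 -> N2.N0=(alive,v0) N2.N1=(dead,v2) N2.N2=(alive,v0) | N1.N0=(alive,v0) N1.N1=(dead,v2) N1.N2=(alive,v0)
Op 6: gossip N0<->N1 -> N0.N0=(alive,v0) N0.N1=(dead,v2) N0.N2=(alive,v0) | N1.N0=(alive,v0) N1.N1=(dead,v2) N1.N2=(alive,v0)
Op 7: gossip N2<->N1 -> N2.N0=(alive,v0) N2.N1=(dead,v2) N2.N2=(alive,v0) | N1.N0=(alive,v0) N1.N1=(dead,v2) N1.N2=(alive,v0)
Op 8: gossip N1<->N0 -> N1.N0=(alive,v0) N1.N1=(dead,v2) N1.N2=(alive,v0) | N0.N0=(alive,v0) N0.N1=(dead,v2) N0.N2=(alive,v0)
Op 9: N0 marks N0=alive -> (alive,v1)
Op 10: gossip N2<->N1 -> N2.N0=(alive,v0) N2.N1=(dead,v2) N2.N2=(alive,v0) | N1.N0=(alive,v0) N1.N1=(dead,v2) N1.N2=(alive,v0)
Op 11: N2 marks N2=alive -> (alive,v1)
Op 12: N0 marks N1=alive -> (alive,v3)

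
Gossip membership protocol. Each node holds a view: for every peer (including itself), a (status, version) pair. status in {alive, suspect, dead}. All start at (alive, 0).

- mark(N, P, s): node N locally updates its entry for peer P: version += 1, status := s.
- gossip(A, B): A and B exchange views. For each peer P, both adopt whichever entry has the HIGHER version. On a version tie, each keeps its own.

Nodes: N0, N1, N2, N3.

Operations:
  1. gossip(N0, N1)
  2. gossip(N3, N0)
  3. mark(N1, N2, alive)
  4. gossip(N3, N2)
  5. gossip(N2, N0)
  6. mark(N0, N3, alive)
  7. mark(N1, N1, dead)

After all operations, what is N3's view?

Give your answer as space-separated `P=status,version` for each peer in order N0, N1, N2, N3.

Answer: N0=alive,0 N1=alive,0 N2=alive,0 N3=alive,0

Derivation:
Op 1: gossip N0<->N1 -> N0.N0=(alive,v0) N0.N1=(alive,v0) N0.N2=(alive,v0) N0.N3=(alive,v0) | N1.N0=(alive,v0) N1.N1=(alive,v0) N1.N2=(alive,v0) N1.N3=(alive,v0)
Op 2: gossip N3<->N0 -> N3.N0=(alive,v0) N3.N1=(alive,v0) N3.N2=(alive,v0) N3.N3=(alive,v0) | N0.N0=(alive,v0) N0.N1=(alive,v0) N0.N2=(alive,v0) N0.N3=(alive,v0)
Op 3: N1 marks N2=alive -> (alive,v1)
Op 4: gossip N3<->N2 -> N3.N0=(alive,v0) N3.N1=(alive,v0) N3.N2=(alive,v0) N3.N3=(alive,v0) | N2.N0=(alive,v0) N2.N1=(alive,v0) N2.N2=(alive,v0) N2.N3=(alive,v0)
Op 5: gossip N2<->N0 -> N2.N0=(alive,v0) N2.N1=(alive,v0) N2.N2=(alive,v0) N2.N3=(alive,v0) | N0.N0=(alive,v0) N0.N1=(alive,v0) N0.N2=(alive,v0) N0.N3=(alive,v0)
Op 6: N0 marks N3=alive -> (alive,v1)
Op 7: N1 marks N1=dead -> (dead,v1)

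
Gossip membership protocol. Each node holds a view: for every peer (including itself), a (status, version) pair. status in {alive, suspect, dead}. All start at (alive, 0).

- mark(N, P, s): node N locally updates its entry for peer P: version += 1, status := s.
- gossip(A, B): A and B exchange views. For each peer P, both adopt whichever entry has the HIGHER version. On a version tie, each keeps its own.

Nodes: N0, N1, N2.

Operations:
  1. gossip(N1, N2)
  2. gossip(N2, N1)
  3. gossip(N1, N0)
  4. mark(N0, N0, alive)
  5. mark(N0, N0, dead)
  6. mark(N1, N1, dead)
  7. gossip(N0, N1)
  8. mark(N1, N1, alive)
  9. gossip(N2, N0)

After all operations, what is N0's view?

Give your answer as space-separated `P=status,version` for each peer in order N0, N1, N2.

Op 1: gossip N1<->N2 -> N1.N0=(alive,v0) N1.N1=(alive,v0) N1.N2=(alive,v0) | N2.N0=(alive,v0) N2.N1=(alive,v0) N2.N2=(alive,v0)
Op 2: gossip N2<->N1 -> N2.N0=(alive,v0) N2.N1=(alive,v0) N2.N2=(alive,v0) | N1.N0=(alive,v0) N1.N1=(alive,v0) N1.N2=(alive,v0)
Op 3: gossip N1<->N0 -> N1.N0=(alive,v0) N1.N1=(alive,v0) N1.N2=(alive,v0) | N0.N0=(alive,v0) N0.N1=(alive,v0) N0.N2=(alive,v0)
Op 4: N0 marks N0=alive -> (alive,v1)
Op 5: N0 marks N0=dead -> (dead,v2)
Op 6: N1 marks N1=dead -> (dead,v1)
Op 7: gossip N0<->N1 -> N0.N0=(dead,v2) N0.N1=(dead,v1) N0.N2=(alive,v0) | N1.N0=(dead,v2) N1.N1=(dead,v1) N1.N2=(alive,v0)
Op 8: N1 marks N1=alive -> (alive,v2)
Op 9: gossip N2<->N0 -> N2.N0=(dead,v2) N2.N1=(dead,v1) N2.N2=(alive,v0) | N0.N0=(dead,v2) N0.N1=(dead,v1) N0.N2=(alive,v0)

Answer: N0=dead,2 N1=dead,1 N2=alive,0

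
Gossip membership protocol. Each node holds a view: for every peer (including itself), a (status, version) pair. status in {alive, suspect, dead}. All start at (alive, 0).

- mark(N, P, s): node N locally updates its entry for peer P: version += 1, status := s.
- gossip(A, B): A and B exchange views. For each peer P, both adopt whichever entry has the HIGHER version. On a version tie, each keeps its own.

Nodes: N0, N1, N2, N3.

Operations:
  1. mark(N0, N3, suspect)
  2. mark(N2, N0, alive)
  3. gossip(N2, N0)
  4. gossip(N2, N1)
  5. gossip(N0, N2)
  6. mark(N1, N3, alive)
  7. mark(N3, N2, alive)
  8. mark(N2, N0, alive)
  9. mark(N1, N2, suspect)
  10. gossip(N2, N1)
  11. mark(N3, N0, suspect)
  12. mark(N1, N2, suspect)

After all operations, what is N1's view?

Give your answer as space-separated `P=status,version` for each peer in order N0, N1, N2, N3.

Op 1: N0 marks N3=suspect -> (suspect,v1)
Op 2: N2 marks N0=alive -> (alive,v1)
Op 3: gossip N2<->N0 -> N2.N0=(alive,v1) N2.N1=(alive,v0) N2.N2=(alive,v0) N2.N3=(suspect,v1) | N0.N0=(alive,v1) N0.N1=(alive,v0) N0.N2=(alive,v0) N0.N3=(suspect,v1)
Op 4: gossip N2<->N1 -> N2.N0=(alive,v1) N2.N1=(alive,v0) N2.N2=(alive,v0) N2.N3=(suspect,v1) | N1.N0=(alive,v1) N1.N1=(alive,v0) N1.N2=(alive,v0) N1.N3=(suspect,v1)
Op 5: gossip N0<->N2 -> N0.N0=(alive,v1) N0.N1=(alive,v0) N0.N2=(alive,v0) N0.N3=(suspect,v1) | N2.N0=(alive,v1) N2.N1=(alive,v0) N2.N2=(alive,v0) N2.N3=(suspect,v1)
Op 6: N1 marks N3=alive -> (alive,v2)
Op 7: N3 marks N2=alive -> (alive,v1)
Op 8: N2 marks N0=alive -> (alive,v2)
Op 9: N1 marks N2=suspect -> (suspect,v1)
Op 10: gossip N2<->N1 -> N2.N0=(alive,v2) N2.N1=(alive,v0) N2.N2=(suspect,v1) N2.N3=(alive,v2) | N1.N0=(alive,v2) N1.N1=(alive,v0) N1.N2=(suspect,v1) N1.N3=(alive,v2)
Op 11: N3 marks N0=suspect -> (suspect,v1)
Op 12: N1 marks N2=suspect -> (suspect,v2)

Answer: N0=alive,2 N1=alive,0 N2=suspect,2 N3=alive,2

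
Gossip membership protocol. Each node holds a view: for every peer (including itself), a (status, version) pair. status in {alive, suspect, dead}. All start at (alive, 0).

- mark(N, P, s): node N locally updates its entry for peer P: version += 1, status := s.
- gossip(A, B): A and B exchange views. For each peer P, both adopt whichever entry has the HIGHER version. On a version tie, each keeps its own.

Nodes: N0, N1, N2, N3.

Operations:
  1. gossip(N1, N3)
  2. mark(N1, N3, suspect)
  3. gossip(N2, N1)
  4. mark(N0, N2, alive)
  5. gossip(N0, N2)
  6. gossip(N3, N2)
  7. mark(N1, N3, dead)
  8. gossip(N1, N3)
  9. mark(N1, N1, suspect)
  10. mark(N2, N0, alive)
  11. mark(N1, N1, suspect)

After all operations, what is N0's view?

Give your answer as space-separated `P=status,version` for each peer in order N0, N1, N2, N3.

Answer: N0=alive,0 N1=alive,0 N2=alive,1 N3=suspect,1

Derivation:
Op 1: gossip N1<->N3 -> N1.N0=(alive,v0) N1.N1=(alive,v0) N1.N2=(alive,v0) N1.N3=(alive,v0) | N3.N0=(alive,v0) N3.N1=(alive,v0) N3.N2=(alive,v0) N3.N3=(alive,v0)
Op 2: N1 marks N3=suspect -> (suspect,v1)
Op 3: gossip N2<->N1 -> N2.N0=(alive,v0) N2.N1=(alive,v0) N2.N2=(alive,v0) N2.N3=(suspect,v1) | N1.N0=(alive,v0) N1.N1=(alive,v0) N1.N2=(alive,v0) N1.N3=(suspect,v1)
Op 4: N0 marks N2=alive -> (alive,v1)
Op 5: gossip N0<->N2 -> N0.N0=(alive,v0) N0.N1=(alive,v0) N0.N2=(alive,v1) N0.N3=(suspect,v1) | N2.N0=(alive,v0) N2.N1=(alive,v0) N2.N2=(alive,v1) N2.N3=(suspect,v1)
Op 6: gossip N3<->N2 -> N3.N0=(alive,v0) N3.N1=(alive,v0) N3.N2=(alive,v1) N3.N3=(suspect,v1) | N2.N0=(alive,v0) N2.N1=(alive,v0) N2.N2=(alive,v1) N2.N3=(suspect,v1)
Op 7: N1 marks N3=dead -> (dead,v2)
Op 8: gossip N1<->N3 -> N1.N0=(alive,v0) N1.N1=(alive,v0) N1.N2=(alive,v1) N1.N3=(dead,v2) | N3.N0=(alive,v0) N3.N1=(alive,v0) N3.N2=(alive,v1) N3.N3=(dead,v2)
Op 9: N1 marks N1=suspect -> (suspect,v1)
Op 10: N2 marks N0=alive -> (alive,v1)
Op 11: N1 marks N1=suspect -> (suspect,v2)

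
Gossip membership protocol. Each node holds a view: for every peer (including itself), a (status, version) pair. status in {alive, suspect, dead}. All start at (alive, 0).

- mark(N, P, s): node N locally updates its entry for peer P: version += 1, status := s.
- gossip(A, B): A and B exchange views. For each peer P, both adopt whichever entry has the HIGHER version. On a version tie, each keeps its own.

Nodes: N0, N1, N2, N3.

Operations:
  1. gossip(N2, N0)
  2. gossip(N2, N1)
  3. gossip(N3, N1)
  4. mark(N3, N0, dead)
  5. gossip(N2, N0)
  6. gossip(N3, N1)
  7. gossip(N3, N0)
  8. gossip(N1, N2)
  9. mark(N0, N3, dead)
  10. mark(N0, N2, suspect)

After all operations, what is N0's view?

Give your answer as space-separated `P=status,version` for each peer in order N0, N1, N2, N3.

Answer: N0=dead,1 N1=alive,0 N2=suspect,1 N3=dead,1

Derivation:
Op 1: gossip N2<->N0 -> N2.N0=(alive,v0) N2.N1=(alive,v0) N2.N2=(alive,v0) N2.N3=(alive,v0) | N0.N0=(alive,v0) N0.N1=(alive,v0) N0.N2=(alive,v0) N0.N3=(alive,v0)
Op 2: gossip N2<->N1 -> N2.N0=(alive,v0) N2.N1=(alive,v0) N2.N2=(alive,v0) N2.N3=(alive,v0) | N1.N0=(alive,v0) N1.N1=(alive,v0) N1.N2=(alive,v0) N1.N3=(alive,v0)
Op 3: gossip N3<->N1 -> N3.N0=(alive,v0) N3.N1=(alive,v0) N3.N2=(alive,v0) N3.N3=(alive,v0) | N1.N0=(alive,v0) N1.N1=(alive,v0) N1.N2=(alive,v0) N1.N3=(alive,v0)
Op 4: N3 marks N0=dead -> (dead,v1)
Op 5: gossip N2<->N0 -> N2.N0=(alive,v0) N2.N1=(alive,v0) N2.N2=(alive,v0) N2.N3=(alive,v0) | N0.N0=(alive,v0) N0.N1=(alive,v0) N0.N2=(alive,v0) N0.N3=(alive,v0)
Op 6: gossip N3<->N1 -> N3.N0=(dead,v1) N3.N1=(alive,v0) N3.N2=(alive,v0) N3.N3=(alive,v0) | N1.N0=(dead,v1) N1.N1=(alive,v0) N1.N2=(alive,v0) N1.N3=(alive,v0)
Op 7: gossip N3<->N0 -> N3.N0=(dead,v1) N3.N1=(alive,v0) N3.N2=(alive,v0) N3.N3=(alive,v0) | N0.N0=(dead,v1) N0.N1=(alive,v0) N0.N2=(alive,v0) N0.N3=(alive,v0)
Op 8: gossip N1<->N2 -> N1.N0=(dead,v1) N1.N1=(alive,v0) N1.N2=(alive,v0) N1.N3=(alive,v0) | N2.N0=(dead,v1) N2.N1=(alive,v0) N2.N2=(alive,v0) N2.N3=(alive,v0)
Op 9: N0 marks N3=dead -> (dead,v1)
Op 10: N0 marks N2=suspect -> (suspect,v1)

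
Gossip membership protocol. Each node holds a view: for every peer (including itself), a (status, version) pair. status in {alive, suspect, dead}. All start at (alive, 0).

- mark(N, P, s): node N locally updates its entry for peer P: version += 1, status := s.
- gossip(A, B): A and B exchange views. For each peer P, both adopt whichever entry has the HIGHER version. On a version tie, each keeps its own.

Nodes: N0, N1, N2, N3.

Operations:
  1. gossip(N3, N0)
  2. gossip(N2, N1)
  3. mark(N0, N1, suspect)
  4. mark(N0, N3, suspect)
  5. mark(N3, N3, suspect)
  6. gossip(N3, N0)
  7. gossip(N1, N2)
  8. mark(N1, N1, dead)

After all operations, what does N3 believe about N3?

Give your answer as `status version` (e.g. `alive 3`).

Answer: suspect 1

Derivation:
Op 1: gossip N3<->N0 -> N3.N0=(alive,v0) N3.N1=(alive,v0) N3.N2=(alive,v0) N3.N3=(alive,v0) | N0.N0=(alive,v0) N0.N1=(alive,v0) N0.N2=(alive,v0) N0.N3=(alive,v0)
Op 2: gossip N2<->N1 -> N2.N0=(alive,v0) N2.N1=(alive,v0) N2.N2=(alive,v0) N2.N3=(alive,v0) | N1.N0=(alive,v0) N1.N1=(alive,v0) N1.N2=(alive,v0) N1.N3=(alive,v0)
Op 3: N0 marks N1=suspect -> (suspect,v1)
Op 4: N0 marks N3=suspect -> (suspect,v1)
Op 5: N3 marks N3=suspect -> (suspect,v1)
Op 6: gossip N3<->N0 -> N3.N0=(alive,v0) N3.N1=(suspect,v1) N3.N2=(alive,v0) N3.N3=(suspect,v1) | N0.N0=(alive,v0) N0.N1=(suspect,v1) N0.N2=(alive,v0) N0.N3=(suspect,v1)
Op 7: gossip N1<->N2 -> N1.N0=(alive,v0) N1.N1=(alive,v0) N1.N2=(alive,v0) N1.N3=(alive,v0) | N2.N0=(alive,v0) N2.N1=(alive,v0) N2.N2=(alive,v0) N2.N3=(alive,v0)
Op 8: N1 marks N1=dead -> (dead,v1)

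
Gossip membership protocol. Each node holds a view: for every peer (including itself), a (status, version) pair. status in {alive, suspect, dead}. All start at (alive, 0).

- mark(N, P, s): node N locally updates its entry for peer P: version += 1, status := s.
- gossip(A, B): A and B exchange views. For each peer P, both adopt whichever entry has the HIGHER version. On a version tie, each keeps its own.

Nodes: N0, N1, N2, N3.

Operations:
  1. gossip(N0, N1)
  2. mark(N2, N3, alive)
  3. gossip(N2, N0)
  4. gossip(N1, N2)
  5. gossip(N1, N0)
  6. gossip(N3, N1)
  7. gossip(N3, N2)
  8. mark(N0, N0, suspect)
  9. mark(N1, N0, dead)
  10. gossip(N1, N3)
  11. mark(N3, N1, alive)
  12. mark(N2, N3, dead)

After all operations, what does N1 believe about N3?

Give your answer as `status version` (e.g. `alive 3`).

Op 1: gossip N0<->N1 -> N0.N0=(alive,v0) N0.N1=(alive,v0) N0.N2=(alive,v0) N0.N3=(alive,v0) | N1.N0=(alive,v0) N1.N1=(alive,v0) N1.N2=(alive,v0) N1.N3=(alive,v0)
Op 2: N2 marks N3=alive -> (alive,v1)
Op 3: gossip N2<->N0 -> N2.N0=(alive,v0) N2.N1=(alive,v0) N2.N2=(alive,v0) N2.N3=(alive,v1) | N0.N0=(alive,v0) N0.N1=(alive,v0) N0.N2=(alive,v0) N0.N3=(alive,v1)
Op 4: gossip N1<->N2 -> N1.N0=(alive,v0) N1.N1=(alive,v0) N1.N2=(alive,v0) N1.N3=(alive,v1) | N2.N0=(alive,v0) N2.N1=(alive,v0) N2.N2=(alive,v0) N2.N3=(alive,v1)
Op 5: gossip N1<->N0 -> N1.N0=(alive,v0) N1.N1=(alive,v0) N1.N2=(alive,v0) N1.N3=(alive,v1) | N0.N0=(alive,v0) N0.N1=(alive,v0) N0.N2=(alive,v0) N0.N3=(alive,v1)
Op 6: gossip N3<->N1 -> N3.N0=(alive,v0) N3.N1=(alive,v0) N3.N2=(alive,v0) N3.N3=(alive,v1) | N1.N0=(alive,v0) N1.N1=(alive,v0) N1.N2=(alive,v0) N1.N3=(alive,v1)
Op 7: gossip N3<->N2 -> N3.N0=(alive,v0) N3.N1=(alive,v0) N3.N2=(alive,v0) N3.N3=(alive,v1) | N2.N0=(alive,v0) N2.N1=(alive,v0) N2.N2=(alive,v0) N2.N3=(alive,v1)
Op 8: N0 marks N0=suspect -> (suspect,v1)
Op 9: N1 marks N0=dead -> (dead,v1)
Op 10: gossip N1<->N3 -> N1.N0=(dead,v1) N1.N1=(alive,v0) N1.N2=(alive,v0) N1.N3=(alive,v1) | N3.N0=(dead,v1) N3.N1=(alive,v0) N3.N2=(alive,v0) N3.N3=(alive,v1)
Op 11: N3 marks N1=alive -> (alive,v1)
Op 12: N2 marks N3=dead -> (dead,v2)

Answer: alive 1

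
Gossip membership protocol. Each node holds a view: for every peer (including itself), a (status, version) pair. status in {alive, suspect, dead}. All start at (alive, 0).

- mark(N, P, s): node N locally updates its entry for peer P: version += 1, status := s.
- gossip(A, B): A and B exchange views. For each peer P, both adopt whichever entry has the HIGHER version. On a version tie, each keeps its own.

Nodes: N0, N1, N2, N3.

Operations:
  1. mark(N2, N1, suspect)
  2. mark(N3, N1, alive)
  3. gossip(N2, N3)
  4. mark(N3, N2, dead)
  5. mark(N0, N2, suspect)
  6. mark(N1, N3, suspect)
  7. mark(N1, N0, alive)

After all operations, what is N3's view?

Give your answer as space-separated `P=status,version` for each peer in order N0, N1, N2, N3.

Op 1: N2 marks N1=suspect -> (suspect,v1)
Op 2: N3 marks N1=alive -> (alive,v1)
Op 3: gossip N2<->N3 -> N2.N0=(alive,v0) N2.N1=(suspect,v1) N2.N2=(alive,v0) N2.N3=(alive,v0) | N3.N0=(alive,v0) N3.N1=(alive,v1) N3.N2=(alive,v0) N3.N3=(alive,v0)
Op 4: N3 marks N2=dead -> (dead,v1)
Op 5: N0 marks N2=suspect -> (suspect,v1)
Op 6: N1 marks N3=suspect -> (suspect,v1)
Op 7: N1 marks N0=alive -> (alive,v1)

Answer: N0=alive,0 N1=alive,1 N2=dead,1 N3=alive,0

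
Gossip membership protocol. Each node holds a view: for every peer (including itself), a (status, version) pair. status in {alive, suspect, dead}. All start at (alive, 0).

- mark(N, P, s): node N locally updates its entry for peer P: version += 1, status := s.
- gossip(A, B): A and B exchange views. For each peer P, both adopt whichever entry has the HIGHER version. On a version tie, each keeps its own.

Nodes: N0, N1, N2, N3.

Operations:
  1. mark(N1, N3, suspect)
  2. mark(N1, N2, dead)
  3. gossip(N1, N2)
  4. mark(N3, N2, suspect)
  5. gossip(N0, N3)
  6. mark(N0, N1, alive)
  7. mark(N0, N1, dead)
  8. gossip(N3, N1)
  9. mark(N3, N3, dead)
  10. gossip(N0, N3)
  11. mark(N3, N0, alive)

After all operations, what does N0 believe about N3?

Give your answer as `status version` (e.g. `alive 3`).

Answer: dead 2

Derivation:
Op 1: N1 marks N3=suspect -> (suspect,v1)
Op 2: N1 marks N2=dead -> (dead,v1)
Op 3: gossip N1<->N2 -> N1.N0=(alive,v0) N1.N1=(alive,v0) N1.N2=(dead,v1) N1.N3=(suspect,v1) | N2.N0=(alive,v0) N2.N1=(alive,v0) N2.N2=(dead,v1) N2.N3=(suspect,v1)
Op 4: N3 marks N2=suspect -> (suspect,v1)
Op 5: gossip N0<->N3 -> N0.N0=(alive,v0) N0.N1=(alive,v0) N0.N2=(suspect,v1) N0.N3=(alive,v0) | N3.N0=(alive,v0) N3.N1=(alive,v0) N3.N2=(suspect,v1) N3.N3=(alive,v0)
Op 6: N0 marks N1=alive -> (alive,v1)
Op 7: N0 marks N1=dead -> (dead,v2)
Op 8: gossip N3<->N1 -> N3.N0=(alive,v0) N3.N1=(alive,v0) N3.N2=(suspect,v1) N3.N3=(suspect,v1) | N1.N0=(alive,v0) N1.N1=(alive,v0) N1.N2=(dead,v1) N1.N3=(suspect,v1)
Op 9: N3 marks N3=dead -> (dead,v2)
Op 10: gossip N0<->N3 -> N0.N0=(alive,v0) N0.N1=(dead,v2) N0.N2=(suspect,v1) N0.N3=(dead,v2) | N3.N0=(alive,v0) N3.N1=(dead,v2) N3.N2=(suspect,v1) N3.N3=(dead,v2)
Op 11: N3 marks N0=alive -> (alive,v1)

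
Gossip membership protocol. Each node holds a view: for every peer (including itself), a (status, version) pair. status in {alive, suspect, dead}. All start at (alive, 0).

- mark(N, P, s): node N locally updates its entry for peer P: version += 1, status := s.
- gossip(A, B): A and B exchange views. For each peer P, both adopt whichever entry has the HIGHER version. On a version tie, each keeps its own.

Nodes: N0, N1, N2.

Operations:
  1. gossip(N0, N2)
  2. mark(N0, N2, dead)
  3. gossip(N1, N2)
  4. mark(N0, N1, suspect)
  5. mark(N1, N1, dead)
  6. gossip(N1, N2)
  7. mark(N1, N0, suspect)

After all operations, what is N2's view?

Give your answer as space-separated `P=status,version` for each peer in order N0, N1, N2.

Op 1: gossip N0<->N2 -> N0.N0=(alive,v0) N0.N1=(alive,v0) N0.N2=(alive,v0) | N2.N0=(alive,v0) N2.N1=(alive,v0) N2.N2=(alive,v0)
Op 2: N0 marks N2=dead -> (dead,v1)
Op 3: gossip N1<->N2 -> N1.N0=(alive,v0) N1.N1=(alive,v0) N1.N2=(alive,v0) | N2.N0=(alive,v0) N2.N1=(alive,v0) N2.N2=(alive,v0)
Op 4: N0 marks N1=suspect -> (suspect,v1)
Op 5: N1 marks N1=dead -> (dead,v1)
Op 6: gossip N1<->N2 -> N1.N0=(alive,v0) N1.N1=(dead,v1) N1.N2=(alive,v0) | N2.N0=(alive,v0) N2.N1=(dead,v1) N2.N2=(alive,v0)
Op 7: N1 marks N0=suspect -> (suspect,v1)

Answer: N0=alive,0 N1=dead,1 N2=alive,0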